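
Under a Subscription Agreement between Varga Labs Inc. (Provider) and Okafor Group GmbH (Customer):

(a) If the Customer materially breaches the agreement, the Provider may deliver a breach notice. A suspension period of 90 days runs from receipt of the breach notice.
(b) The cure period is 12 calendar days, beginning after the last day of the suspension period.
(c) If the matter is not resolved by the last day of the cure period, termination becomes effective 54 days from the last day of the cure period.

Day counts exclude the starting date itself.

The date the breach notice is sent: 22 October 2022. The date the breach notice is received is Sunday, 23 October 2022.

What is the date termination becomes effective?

Adding 90 calendar days to 23 October 2022 gives 21 January 2023, which is the last day of the suspension period.
Adding 12 calendar days to 21 January 2023 gives 2 February 2023, which is the last day of the cure period.
The date termination becomes effective: 54 calendar days after 2 February 2023 is 28 March 2023.

28 March 2023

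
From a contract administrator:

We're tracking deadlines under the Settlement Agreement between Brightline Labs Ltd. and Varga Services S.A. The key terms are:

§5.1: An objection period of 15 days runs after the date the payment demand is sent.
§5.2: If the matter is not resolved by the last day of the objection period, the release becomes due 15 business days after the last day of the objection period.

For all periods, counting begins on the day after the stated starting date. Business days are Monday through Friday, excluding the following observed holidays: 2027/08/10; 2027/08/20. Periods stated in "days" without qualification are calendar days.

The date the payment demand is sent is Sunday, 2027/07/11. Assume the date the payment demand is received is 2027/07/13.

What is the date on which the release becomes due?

2027/08/17

Adding 15 calendar days to 2027/07/11 gives 2027/07/26, which is the last day of the objection period.
From Monday, 2027/07/26, 15 business days (Jul 27, Jul 28, Jul 29, Jul 30, …, Aug 13, Aug 16, Aug 17, skipping weekends and the listed holiday on Aug 10) brings us to Tuesday, 2027/08/17, which is the date on which the release becomes due.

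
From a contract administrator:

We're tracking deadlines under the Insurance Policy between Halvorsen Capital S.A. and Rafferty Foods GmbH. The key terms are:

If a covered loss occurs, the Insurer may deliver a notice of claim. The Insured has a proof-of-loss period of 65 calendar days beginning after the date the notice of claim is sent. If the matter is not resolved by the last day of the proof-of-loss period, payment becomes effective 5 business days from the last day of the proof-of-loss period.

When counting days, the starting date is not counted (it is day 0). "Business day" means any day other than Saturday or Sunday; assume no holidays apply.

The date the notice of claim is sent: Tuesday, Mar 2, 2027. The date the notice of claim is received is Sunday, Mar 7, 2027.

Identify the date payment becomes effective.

The last day of the proof-of-loss period: Mar 2, 2027 + 65 days = May 6, 2027.
The date payment becomes effective: 5 business days after Thursday, May 6, 2027, skipping weekends — May 7, May 10, May 11, May 12, May 13 — lands on Thursday, May 13, 2027.

May 13, 2027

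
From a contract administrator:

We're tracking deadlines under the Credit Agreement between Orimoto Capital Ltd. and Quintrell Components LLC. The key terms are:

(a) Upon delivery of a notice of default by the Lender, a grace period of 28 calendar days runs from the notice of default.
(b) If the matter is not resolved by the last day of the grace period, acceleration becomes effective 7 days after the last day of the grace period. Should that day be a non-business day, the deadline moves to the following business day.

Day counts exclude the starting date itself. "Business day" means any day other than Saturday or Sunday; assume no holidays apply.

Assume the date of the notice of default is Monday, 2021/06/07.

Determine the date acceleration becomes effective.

2021/07/12

Adding 28 calendar days to 2021/06/07 gives 2021/07/05, which is the last day of the grace period.
The date acceleration becomes effective: 2021/07/05 + 7 days = 2021/07/12. 2021/07/12 is a Monday, so no roll-forward applies.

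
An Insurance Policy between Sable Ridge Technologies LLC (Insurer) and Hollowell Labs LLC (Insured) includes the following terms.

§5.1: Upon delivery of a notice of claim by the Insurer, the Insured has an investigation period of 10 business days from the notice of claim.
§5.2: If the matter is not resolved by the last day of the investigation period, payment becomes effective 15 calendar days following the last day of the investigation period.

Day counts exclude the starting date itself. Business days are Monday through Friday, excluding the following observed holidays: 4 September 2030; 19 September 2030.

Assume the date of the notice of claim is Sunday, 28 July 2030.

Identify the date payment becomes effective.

The last day of the investigation period: 10 business days after Sunday, 28 July 2030, skipping weekends — Jul 29, Jul 30, Jul 31, Aug 1, Aug 2, Aug 5, Aug 6, Aug 7, Aug 8, Aug 9 — lands on Friday, 9 August 2030.
The date payment becomes effective: 15 calendar days after 9 August 2030 is 24 August 2030.

24 August 2030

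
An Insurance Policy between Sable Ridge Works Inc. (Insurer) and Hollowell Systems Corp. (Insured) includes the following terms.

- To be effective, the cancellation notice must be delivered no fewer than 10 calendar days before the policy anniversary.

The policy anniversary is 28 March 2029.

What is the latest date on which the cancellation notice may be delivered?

18 March 2029

Counting back 10 calendar days from 28 March 2029 gives 18 March 2029.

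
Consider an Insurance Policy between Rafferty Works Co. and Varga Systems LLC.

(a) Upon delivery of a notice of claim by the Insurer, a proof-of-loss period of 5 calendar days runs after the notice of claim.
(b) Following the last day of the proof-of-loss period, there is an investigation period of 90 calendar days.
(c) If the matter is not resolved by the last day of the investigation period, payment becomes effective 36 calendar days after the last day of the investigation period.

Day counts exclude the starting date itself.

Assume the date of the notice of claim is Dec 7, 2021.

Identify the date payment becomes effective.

Adding 5 calendar days to Dec 7, 2021 gives Dec 12, 2021, which is the last day of the proof-of-loss period.
The last day of the investigation period: Dec 12, 2021 + 90 days = Mar 12, 2022.
The date payment becomes effective: 36 calendar days after Mar 12, 2022 is Apr 17, 2022.

Apr 17, 2022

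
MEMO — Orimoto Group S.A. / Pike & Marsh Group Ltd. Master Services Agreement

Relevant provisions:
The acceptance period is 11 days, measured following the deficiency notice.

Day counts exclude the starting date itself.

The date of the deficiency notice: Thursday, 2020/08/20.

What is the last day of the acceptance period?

2020/08/31

The last day of the acceptance period: 2020/08/20 + 11 days = 2020/08/31.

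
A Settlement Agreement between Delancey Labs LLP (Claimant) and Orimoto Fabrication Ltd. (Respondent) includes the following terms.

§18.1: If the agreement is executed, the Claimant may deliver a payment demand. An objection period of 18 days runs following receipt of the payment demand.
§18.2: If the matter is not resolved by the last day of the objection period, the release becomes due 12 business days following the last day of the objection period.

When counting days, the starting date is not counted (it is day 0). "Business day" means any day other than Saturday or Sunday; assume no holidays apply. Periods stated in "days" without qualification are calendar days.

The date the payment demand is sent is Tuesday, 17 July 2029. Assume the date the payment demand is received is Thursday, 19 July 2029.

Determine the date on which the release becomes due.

The last day of the objection period: 19 July 2029 + 18 days = 6 August 2029.
From Monday, 6 August 2029, 12 business days (Aug 7, Aug 8, Aug 9, Aug 10, …, Aug 20, Aug 21, Aug 22, skipping weekends) brings us to Wednesday, 22 August 2029, which is the date on which the release becomes due.

22 August 2029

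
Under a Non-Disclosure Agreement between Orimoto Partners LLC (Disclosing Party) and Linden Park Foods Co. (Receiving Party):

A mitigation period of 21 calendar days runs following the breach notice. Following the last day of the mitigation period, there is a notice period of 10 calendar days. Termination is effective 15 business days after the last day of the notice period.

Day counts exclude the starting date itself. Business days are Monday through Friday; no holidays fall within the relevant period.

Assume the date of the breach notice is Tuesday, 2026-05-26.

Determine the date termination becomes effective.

Adding 21 calendar days to 2026-05-26 gives 2026-06-16, which is the last day of the mitigation period.
The last day of the notice period: 10 calendar days after 2026-06-16 is 2026-06-26.
From Friday, 2026-06-26, 15 business days (Jun 29, Jun 30, Jul 1, Jul 2, …, Jul 15, Jul 16, Jul 17, skipping weekends) brings us to Friday, 2026-07-17, which is the date termination becomes effective.

2026-07-17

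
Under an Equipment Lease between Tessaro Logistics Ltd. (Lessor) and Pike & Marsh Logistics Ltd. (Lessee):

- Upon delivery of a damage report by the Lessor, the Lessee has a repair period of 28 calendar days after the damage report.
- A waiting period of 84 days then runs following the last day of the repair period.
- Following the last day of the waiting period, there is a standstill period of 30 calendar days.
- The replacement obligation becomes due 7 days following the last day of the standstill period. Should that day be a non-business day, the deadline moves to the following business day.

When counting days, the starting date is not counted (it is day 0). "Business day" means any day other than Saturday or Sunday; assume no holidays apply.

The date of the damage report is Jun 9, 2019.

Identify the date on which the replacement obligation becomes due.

The last day of the repair period: 28 calendar days after Jun 9, 2019 is Jul 7, 2019.
The last day of the waiting period: 84 calendar days after Jul 7, 2019 is Sep 29, 2019.
The last day of the standstill period: 30 calendar days after Sep 29, 2019 is Oct 29, 2019.
Adding 7 calendar days to Oct 29, 2019 gives Nov 5, 2019, which is the date on which the replacement obligation becomes due. Nov 5, 2019 is a Tuesday, so no roll-forward applies.

Nov 5, 2019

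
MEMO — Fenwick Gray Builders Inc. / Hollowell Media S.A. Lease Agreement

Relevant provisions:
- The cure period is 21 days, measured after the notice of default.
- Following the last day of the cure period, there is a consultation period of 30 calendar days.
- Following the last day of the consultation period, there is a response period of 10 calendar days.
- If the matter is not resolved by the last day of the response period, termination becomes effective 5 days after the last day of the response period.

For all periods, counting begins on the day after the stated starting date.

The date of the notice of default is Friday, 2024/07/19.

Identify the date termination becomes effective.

Adding 21 calendar days to 2024/07/19 gives 2024/08/09, which is the last day of the cure period.
The last day of the consultation period: 30 calendar days after 2024/08/09 is 2024/09/08.
The last day of the response period: 2024/09/08 + 10 days = 2024/09/18.
Adding 5 calendar days to 2024/09/18 gives 2024/09/23, which is the date termination becomes effective.

2024/09/23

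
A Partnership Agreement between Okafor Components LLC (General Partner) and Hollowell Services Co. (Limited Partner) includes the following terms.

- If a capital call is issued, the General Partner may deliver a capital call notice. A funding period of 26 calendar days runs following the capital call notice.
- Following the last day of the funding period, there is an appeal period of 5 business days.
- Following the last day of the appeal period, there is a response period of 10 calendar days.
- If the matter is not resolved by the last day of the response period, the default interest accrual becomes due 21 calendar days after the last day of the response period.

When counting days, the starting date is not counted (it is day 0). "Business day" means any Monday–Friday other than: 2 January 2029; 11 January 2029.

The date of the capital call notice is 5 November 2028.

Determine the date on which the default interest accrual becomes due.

8 January 2029

Adding 26 calendar days to 5 November 2028 gives 1 December 2028, which is the last day of the funding period.
The last day of the appeal period: counting 5 business days from Friday, 1 December 2028 (Dec 4, Dec 5, Dec 6, Dec 7, Dec 8, skipping weekends) reaches Friday, 8 December 2028.
The last day of the response period: 10 calendar days after 8 December 2028 is 18 December 2028.
The date on which the default interest accrual becomes due: 18 December 2028 + 21 days = 8 January 2029.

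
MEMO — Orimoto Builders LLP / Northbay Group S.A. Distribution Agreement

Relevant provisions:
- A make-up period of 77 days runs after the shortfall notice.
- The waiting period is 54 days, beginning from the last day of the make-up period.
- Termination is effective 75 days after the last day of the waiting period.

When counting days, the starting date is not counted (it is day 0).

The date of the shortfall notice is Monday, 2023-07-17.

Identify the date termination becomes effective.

2024-02-08

The last day of the make-up period: 77 calendar days after 2023-07-17 is 2023-10-02.
Adding 54 calendar days to 2023-10-02 gives 2023-11-25, which is the last day of the waiting period.
Adding 75 calendar days to 2023-11-25 gives 2024-02-08, which is the date termination becomes effective.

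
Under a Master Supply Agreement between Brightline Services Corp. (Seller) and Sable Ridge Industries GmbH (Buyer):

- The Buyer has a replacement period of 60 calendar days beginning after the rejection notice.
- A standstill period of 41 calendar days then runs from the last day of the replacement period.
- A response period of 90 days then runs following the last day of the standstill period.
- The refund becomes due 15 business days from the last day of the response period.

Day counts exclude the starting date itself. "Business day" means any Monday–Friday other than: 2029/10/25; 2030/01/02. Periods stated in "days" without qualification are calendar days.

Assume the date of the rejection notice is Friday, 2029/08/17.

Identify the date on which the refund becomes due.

2030/03/15

The last day of the replacement period: 2029/08/17 + 60 days = 2029/10/16.
Adding 41 calendar days to 2029/10/16 gives 2029/11/26, which is the last day of the standstill period.
The last day of the response period: 2029/11/26 + 90 days = 2030/02/24.
From Sunday, 2030/02/24, 15 business days (Feb 25, Feb 26, Feb 27, Feb 28, …, Mar 13, Mar 14, Mar 15, skipping weekends) brings us to Friday, 2030/03/15, which is the date on which the refund becomes due.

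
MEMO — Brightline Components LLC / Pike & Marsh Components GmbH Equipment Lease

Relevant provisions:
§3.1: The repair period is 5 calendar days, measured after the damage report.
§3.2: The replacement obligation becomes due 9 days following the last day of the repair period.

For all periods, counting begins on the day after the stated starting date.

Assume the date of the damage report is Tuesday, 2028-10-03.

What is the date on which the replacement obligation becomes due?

The last day of the repair period: 2028-10-03 + 5 days = 2028-10-08.
The date on which the replacement obligation becomes due: 9 calendar days after 2028-10-08 is 2028-10-17.

2028-10-17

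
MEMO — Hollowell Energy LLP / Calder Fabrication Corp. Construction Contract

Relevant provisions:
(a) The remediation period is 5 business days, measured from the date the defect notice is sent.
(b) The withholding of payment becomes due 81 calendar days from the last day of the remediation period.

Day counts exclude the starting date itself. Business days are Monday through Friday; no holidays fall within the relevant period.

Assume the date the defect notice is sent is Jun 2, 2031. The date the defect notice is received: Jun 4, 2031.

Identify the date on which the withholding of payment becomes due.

Aug 29, 2031

The last day of the remediation period: counting 5 business days from Monday, Jun 2, 2031 (Jun 3, Jun 4, Jun 5, Jun 6, Jun 9, skipping weekends) reaches Monday, Jun 9, 2031.
The date on which the withholding of payment becomes due: Jun 9, 2031 + 81 days = Aug 29, 2031.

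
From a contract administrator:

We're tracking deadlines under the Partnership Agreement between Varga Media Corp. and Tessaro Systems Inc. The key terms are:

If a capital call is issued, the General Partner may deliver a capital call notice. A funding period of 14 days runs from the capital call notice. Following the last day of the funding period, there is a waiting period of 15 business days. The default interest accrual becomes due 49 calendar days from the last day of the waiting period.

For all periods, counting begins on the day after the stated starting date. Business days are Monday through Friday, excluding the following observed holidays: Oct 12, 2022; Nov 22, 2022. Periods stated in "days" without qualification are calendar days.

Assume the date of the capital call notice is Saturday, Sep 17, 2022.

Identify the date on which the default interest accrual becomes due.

Dec 12, 2022

The last day of the funding period: 14 calendar days after Sep 17, 2022 is Oct 1, 2022.
The last day of the waiting period: 15 business days after Saturday, Oct 1, 2022, skipping weekends and the listed holiday on Oct 12 — Oct 3, Oct 4, Oct 5, Oct 6, …, Oct 20, Oct 21, Oct 24 — lands on Monday, Oct 24, 2022.
The date on which the default interest accrual becomes due: Oct 24, 2022 + 49 days = Dec 12, 2022.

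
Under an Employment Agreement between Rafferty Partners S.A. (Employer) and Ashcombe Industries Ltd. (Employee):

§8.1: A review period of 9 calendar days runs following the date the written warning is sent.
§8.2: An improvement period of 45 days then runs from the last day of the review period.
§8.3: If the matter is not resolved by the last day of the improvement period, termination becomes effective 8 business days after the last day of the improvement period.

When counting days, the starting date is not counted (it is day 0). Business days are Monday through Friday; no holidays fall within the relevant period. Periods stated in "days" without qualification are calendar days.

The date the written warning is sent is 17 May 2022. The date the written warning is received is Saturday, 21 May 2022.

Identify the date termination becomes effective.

20 July 2022

The last day of the review period: 17 May 2022 + 9 days = 26 May 2022.
Adding 45 calendar days to 26 May 2022 gives 10 July 2022, which is the last day of the improvement period.
The date termination becomes effective: 8 business days after Sunday, 10 July 2022, skipping weekends — Jul 11, Jul 12, Jul 13, Jul 14, Jul 15, Jul 18, Jul 19, Jul 20 — lands on Wednesday, 20 July 2022.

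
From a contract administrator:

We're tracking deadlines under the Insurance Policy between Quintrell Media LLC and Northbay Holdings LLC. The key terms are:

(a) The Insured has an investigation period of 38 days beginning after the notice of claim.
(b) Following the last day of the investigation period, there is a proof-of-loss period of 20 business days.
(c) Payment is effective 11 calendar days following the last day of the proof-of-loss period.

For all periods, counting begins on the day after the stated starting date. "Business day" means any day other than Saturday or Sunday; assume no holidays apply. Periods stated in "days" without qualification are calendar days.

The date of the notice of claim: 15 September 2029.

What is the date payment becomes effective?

Adding 38 calendar days to 15 September 2029 gives 23 October 2029, which is the last day of the investigation period.
The last day of the proof-of-loss period: 20 business days after Tuesday, 23 October 2029, skipping weekends — Oct 24, Oct 25, Oct 26, Oct 29, …, Nov 16, Nov 19, Nov 20 — lands on Tuesday, 20 November 2029.
The date payment becomes effective: 11 calendar days after 20 November 2029 is 1 December 2029.

1 December 2029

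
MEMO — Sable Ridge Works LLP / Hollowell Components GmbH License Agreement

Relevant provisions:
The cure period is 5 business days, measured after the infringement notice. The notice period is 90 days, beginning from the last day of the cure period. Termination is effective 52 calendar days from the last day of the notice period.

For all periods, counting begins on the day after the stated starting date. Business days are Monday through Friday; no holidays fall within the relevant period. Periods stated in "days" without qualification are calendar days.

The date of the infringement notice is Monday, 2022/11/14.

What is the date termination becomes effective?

From Monday, 2022/11/14, 5 business days (Nov 15, Nov 16, Nov 17, Nov 18, Nov 21, skipping weekends) brings us to Monday, 2022/11/21, which is the last day of the cure period.
The last day of the notice period: 90 calendar days after 2022/11/21 is 2023/02/19.
The date termination becomes effective: 2023/02/19 + 52 days = 2023/04/12.

2023/04/12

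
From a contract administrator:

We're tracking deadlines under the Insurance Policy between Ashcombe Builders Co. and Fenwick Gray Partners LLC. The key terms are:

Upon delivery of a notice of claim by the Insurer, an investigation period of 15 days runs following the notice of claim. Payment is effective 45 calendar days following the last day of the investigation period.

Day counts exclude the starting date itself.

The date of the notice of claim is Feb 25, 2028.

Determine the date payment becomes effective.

Apr 25, 2028

The last day of the investigation period: Feb 25, 2028 + 15 days = Mar 11, 2028.
The date payment becomes effective: Mar 11, 2028 + 45 days = Apr 25, 2028.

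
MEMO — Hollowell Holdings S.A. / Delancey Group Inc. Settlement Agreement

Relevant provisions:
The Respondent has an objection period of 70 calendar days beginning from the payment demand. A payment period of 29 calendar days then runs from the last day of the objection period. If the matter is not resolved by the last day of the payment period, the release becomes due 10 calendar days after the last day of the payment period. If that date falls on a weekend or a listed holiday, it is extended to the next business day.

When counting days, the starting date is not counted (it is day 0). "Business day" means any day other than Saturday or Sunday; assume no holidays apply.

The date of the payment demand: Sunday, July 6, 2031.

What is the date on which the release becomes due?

October 23, 2031

The last day of the objection period: July 6, 2031 + 70 days = September 14, 2031.
Adding 29 calendar days to September 14, 2031 gives October 13, 2031, which is the last day of the payment period.
The date on which the release becomes due: 10 calendar days after October 13, 2031 is October 23, 2031. October 23, 2031 is a Thursday, so no roll-forward applies.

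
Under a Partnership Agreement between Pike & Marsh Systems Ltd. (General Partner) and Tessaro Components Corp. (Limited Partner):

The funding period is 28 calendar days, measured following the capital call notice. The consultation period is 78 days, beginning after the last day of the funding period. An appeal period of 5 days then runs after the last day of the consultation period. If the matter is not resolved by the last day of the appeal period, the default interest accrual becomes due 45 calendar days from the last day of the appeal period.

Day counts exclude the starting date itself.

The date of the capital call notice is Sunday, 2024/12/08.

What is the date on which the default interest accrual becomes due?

2025/05/13

Adding 28 calendar days to 2024/12/08 gives 2025/01/05, which is the last day of the funding period.
The last day of the consultation period: 78 calendar days after 2025/01/05 is 2025/03/24.
Adding 5 calendar days to 2025/03/24 gives 2025/03/29, which is the last day of the appeal period.
The date on which the default interest accrual becomes due: 45 calendar days after 2025/03/29 is 2025/05/13.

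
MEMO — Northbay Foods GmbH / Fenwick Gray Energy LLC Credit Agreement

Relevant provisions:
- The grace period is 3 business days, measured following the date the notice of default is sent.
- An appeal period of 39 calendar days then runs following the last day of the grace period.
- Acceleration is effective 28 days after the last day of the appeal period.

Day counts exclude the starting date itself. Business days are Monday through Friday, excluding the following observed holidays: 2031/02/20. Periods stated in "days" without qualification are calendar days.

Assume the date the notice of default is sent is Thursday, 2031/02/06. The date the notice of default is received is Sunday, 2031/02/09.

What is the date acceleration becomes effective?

The last day of the grace period: 3 business days after Thursday, 2031/02/06, skipping weekends — Feb 7, Feb 10, Feb 11 — lands on Tuesday, 2031/02/11.
Adding 39 calendar days to 2031/02/11 gives 2031/03/22, which is the last day of the appeal period.
Adding 28 calendar days to 2031/03/22 gives 2031/04/19, which is the date acceleration becomes effective.

2031/04/19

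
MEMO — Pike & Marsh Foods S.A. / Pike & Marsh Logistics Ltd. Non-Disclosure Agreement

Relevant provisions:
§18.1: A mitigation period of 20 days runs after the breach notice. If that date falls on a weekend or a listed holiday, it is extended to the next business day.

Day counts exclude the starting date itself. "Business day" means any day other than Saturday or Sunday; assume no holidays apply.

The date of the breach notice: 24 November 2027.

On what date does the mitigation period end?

14 December 2027

The last day of the mitigation period: 24 November 2027 + 20 days = 14 December 2027. 14 December 2027 is a Tuesday, so no roll-forward applies.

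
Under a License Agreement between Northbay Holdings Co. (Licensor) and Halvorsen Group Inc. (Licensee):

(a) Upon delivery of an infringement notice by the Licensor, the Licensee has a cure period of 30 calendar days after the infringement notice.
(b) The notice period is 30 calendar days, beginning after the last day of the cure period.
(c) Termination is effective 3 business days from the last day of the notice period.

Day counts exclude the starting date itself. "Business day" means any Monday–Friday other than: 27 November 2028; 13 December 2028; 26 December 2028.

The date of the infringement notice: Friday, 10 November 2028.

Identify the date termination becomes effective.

12 January 2029

The last day of the cure period: 30 calendar days after 10 November 2028 is 10 December 2028.
The last day of the notice period: 10 December 2028 + 30 days = 9 January 2029.
From Tuesday, 9 January 2029, 3 business days (Jan 10, Jan 11, Jan 12, skipping weekends) brings us to Friday, 12 January 2029, which is the date termination becomes effective.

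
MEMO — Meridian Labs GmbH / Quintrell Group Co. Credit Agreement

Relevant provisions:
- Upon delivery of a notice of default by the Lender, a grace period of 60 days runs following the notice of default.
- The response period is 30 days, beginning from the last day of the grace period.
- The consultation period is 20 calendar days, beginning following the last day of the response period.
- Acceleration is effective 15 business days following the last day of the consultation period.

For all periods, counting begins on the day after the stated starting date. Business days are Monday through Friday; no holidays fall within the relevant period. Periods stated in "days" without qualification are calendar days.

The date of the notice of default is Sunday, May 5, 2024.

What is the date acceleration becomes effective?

Sep 13, 2024

The last day of the grace period: 60 calendar days after May 5, 2024 is Jul 4, 2024.
The last day of the response period: 30 calendar days after Jul 4, 2024 is Aug 3, 2024.
The last day of the consultation period: Aug 3, 2024 + 20 days = Aug 23, 2024.
From Friday, Aug 23, 2024, 15 business days (Aug 26, Aug 27, Aug 28, Aug 29, …, Sep 11, Sep 12, Sep 13, skipping weekends) brings us to Friday, Sep 13, 2024, which is the date acceleration becomes effective.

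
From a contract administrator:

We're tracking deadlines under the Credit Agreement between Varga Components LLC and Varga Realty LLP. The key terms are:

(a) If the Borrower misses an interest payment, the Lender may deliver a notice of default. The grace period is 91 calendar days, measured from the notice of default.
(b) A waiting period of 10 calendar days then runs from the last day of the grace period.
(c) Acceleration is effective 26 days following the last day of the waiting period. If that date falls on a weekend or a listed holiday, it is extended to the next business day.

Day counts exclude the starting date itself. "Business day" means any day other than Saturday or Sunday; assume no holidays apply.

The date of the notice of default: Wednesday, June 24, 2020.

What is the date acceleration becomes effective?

The last day of the grace period: June 24, 2020 + 91 days = September 23, 2020.
The last day of the waiting period: September 23, 2020 + 10 days = October 3, 2020.
The date acceleration becomes effective: 26 calendar days after October 3, 2020 is October 29, 2020. October 29, 2020 is a Thursday, so no roll-forward applies.

October 29, 2020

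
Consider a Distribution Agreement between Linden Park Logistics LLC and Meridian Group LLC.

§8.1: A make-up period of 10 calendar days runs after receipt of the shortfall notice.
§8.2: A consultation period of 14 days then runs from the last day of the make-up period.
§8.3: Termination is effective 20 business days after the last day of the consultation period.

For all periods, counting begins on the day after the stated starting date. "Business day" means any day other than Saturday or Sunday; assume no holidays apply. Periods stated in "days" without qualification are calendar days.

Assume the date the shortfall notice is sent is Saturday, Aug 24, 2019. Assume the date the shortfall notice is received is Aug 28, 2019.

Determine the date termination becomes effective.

The last day of the make-up period: 10 calendar days after Aug 28, 2019 is Sep 7, 2019.
The last day of the consultation period: 14 calendar days after Sep 7, 2019 is Sep 21, 2019.
From Saturday, Sep 21, 2019, 20 business days (Sep 23, Sep 24, Sep 25, Sep 26, …, Oct 16, Oct 17, Oct 18, skipping weekends) brings us to Friday, Oct 18, 2019, which is the date termination becomes effective.

Oct 18, 2019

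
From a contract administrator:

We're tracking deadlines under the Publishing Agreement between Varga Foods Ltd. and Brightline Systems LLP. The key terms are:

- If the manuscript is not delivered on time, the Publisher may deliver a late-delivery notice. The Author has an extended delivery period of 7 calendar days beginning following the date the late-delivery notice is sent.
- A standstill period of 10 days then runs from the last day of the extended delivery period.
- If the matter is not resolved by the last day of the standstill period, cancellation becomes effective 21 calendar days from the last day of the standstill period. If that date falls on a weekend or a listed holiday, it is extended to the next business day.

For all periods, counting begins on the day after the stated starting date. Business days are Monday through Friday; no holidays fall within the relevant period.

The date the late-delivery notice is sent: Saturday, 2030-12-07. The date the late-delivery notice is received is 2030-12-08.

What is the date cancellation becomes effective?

Adding 7 calendar days to 2030-12-07 gives 2030-12-14, which is the last day of the extended delivery period.
The last day of the standstill period: 2030-12-14 + 10 days = 2030-12-24.
The date cancellation becomes effective: 2030-12-24 + 21 days = 2031-01-14. 2031-01-14 is a Tuesday, so no roll-forward applies.

2031-01-14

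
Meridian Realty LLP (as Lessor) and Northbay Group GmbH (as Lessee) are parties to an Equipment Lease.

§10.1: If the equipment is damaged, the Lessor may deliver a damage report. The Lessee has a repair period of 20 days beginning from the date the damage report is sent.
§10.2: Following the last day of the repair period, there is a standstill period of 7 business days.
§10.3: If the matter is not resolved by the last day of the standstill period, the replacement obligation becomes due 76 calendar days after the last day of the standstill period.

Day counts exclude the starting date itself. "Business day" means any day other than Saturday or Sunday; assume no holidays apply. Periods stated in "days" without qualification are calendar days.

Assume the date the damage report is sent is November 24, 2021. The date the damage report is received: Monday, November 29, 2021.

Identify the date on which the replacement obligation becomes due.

March 9, 2022

The last day of the repair period: November 24, 2021 + 20 days = December 14, 2021.
From Tuesday, December 14, 2021, 7 business days (Dec 15, Dec 16, Dec 17, Dec 20, Dec 21, Dec 22, Dec 23, skipping weekends) brings us to Thursday, December 23, 2021, which is the last day of the standstill period.
The date on which the replacement obligation becomes due: 76 calendar days after December 23, 2021 is March 9, 2022.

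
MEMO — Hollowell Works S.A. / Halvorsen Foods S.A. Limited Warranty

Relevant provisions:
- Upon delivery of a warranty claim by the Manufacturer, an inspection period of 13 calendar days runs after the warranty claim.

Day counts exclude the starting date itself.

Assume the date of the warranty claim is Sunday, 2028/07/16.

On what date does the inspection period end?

2028/07/29

The last day of the inspection period: 13 calendar days after 2028/07/16 is 2028/07/29.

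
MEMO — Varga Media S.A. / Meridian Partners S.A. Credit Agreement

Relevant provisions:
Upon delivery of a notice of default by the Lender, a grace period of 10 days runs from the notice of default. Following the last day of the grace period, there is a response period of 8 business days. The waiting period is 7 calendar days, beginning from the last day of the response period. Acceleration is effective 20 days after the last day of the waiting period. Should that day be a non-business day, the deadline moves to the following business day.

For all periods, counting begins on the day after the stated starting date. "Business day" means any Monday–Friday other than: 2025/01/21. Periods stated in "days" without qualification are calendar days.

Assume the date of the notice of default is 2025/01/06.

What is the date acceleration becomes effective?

2025/02/25

The last day of the grace period: 2025/01/06 + 10 days = 2025/01/16.
The last day of the response period: counting 8 business days from Thursday, 2025/01/16 (Jan 17, Jan 20, Jan 22, Jan 23, Jan 24, Jan 27, Jan 28, Jan 29, skipping weekends and the listed holiday on Jan 21) reaches Wednesday, 2025/01/29.
The last day of the waiting period: 7 calendar days after 2025/01/29 is 2025/02/05.
The date acceleration becomes effective: 20 calendar days after 2025/02/05 is 2025/02/25. 2025/02/25 is a Tuesday and is not a listed holiday, so no roll-forward applies.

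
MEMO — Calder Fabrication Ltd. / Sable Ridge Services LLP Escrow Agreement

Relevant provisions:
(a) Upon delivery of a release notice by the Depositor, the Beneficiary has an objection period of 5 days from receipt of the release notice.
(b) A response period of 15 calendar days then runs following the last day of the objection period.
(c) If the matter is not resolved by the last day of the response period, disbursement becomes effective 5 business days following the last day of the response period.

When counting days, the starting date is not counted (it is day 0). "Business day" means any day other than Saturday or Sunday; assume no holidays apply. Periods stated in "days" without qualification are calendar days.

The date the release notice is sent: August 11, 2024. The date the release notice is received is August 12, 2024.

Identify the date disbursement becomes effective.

September 6, 2024

The last day of the objection period: 5 calendar days after August 12, 2024 is August 17, 2024.
The last day of the response period: August 17, 2024 + 15 days = September 1, 2024.
The date disbursement becomes effective: counting 5 business days from Sunday, September 1, 2024 (Sep 2, Sep 3, Sep 4, Sep 5, Sep 6, skipping weekends) reaches Friday, September 6, 2024.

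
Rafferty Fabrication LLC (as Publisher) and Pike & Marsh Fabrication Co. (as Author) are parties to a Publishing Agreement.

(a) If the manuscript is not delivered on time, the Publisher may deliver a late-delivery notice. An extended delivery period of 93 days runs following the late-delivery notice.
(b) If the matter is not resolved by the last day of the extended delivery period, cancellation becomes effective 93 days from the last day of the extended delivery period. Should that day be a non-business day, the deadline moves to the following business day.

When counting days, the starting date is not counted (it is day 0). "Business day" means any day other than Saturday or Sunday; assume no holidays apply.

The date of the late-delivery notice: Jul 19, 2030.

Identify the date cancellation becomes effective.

Jan 21, 2031

The last day of the extended delivery period: 93 calendar days after Jul 19, 2030 is Oct 20, 2030.
Adding 93 calendar days to Oct 20, 2030 gives Jan 21, 2031, which is the date cancellation becomes effective. Jan 21, 2031 is a Tuesday, so no roll-forward applies.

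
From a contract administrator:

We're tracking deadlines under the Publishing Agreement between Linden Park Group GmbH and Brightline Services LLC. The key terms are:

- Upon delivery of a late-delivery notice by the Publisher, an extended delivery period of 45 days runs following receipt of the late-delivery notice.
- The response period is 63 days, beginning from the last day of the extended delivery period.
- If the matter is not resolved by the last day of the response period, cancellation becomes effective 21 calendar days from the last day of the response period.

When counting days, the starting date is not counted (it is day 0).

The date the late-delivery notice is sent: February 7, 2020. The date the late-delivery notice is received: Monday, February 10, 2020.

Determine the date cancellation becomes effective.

June 18, 2020

The last day of the extended delivery period: 45 calendar days after February 10, 2020 is March 26, 2020.
Adding 63 calendar days to March 26, 2020 gives May 28, 2020, which is the last day of the response period.
The date cancellation becomes effective: 21 calendar days after May 28, 2020 is June 18, 2020.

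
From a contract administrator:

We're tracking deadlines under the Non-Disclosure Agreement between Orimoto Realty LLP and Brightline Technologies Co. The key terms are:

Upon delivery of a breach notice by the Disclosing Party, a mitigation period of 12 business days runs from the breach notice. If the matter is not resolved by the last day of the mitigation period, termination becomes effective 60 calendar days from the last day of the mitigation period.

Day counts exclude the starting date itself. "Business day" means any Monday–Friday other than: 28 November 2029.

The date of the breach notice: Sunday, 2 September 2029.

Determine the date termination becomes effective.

17 November 2029

The last day of the mitigation period: counting 12 business days from Sunday, 2 September 2029 (Sep 3, Sep 4, Sep 5, Sep 6, …, Sep 14, Sep 17, Sep 18, skipping weekends) reaches Tuesday, 18 September 2029.
The date termination becomes effective: 18 September 2029 + 60 days = 17 November 2029.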